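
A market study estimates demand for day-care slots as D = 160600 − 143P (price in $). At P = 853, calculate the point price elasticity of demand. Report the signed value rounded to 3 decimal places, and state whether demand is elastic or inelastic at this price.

-3.158; elastic

dD/dP = −143. At P = 853, D = 160600 − 143(853) = 38621.
Ed = (dD/dP)·(P/D) = −143 × (853/38621) = -3.15835…
|Ed| = 3.158 > 1, so demand is elastic.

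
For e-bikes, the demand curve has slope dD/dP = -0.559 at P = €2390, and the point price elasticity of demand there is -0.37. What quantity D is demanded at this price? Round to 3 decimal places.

Ed = (dD/dP)·(P/D) ⇒ D = (dD/dP)·P/Ed = (-0.559)·2390/(-0.37) = 3610.83783…

3610.838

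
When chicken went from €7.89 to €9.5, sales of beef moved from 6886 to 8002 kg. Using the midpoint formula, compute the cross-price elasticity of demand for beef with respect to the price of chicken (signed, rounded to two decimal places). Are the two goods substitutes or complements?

0.81; substitutes

%ΔQ_{beef} = (8002 − 6886)/avg = 1116/7444 = 0.149919…
%ΔP_{chicken} = (9.5 − 7.89)/avg = 1.61/8.695 = 0.185163…
E_cross = (1116/7444) / (1.61/8.695) = 0.8096…
E_cross > 0 ⇒ the goods are substitutes.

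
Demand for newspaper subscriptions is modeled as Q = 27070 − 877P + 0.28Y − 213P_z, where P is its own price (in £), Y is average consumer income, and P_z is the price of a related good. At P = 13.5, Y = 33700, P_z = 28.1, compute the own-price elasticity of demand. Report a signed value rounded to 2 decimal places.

At the given values, Q = 27070 − 877(13.5) + 0.28(33700) − 213(28.1) = 18681.2.
∂Q/∂P = −877.
E = (-877) × (13.5/18681.2) = -0.6337…

-0.63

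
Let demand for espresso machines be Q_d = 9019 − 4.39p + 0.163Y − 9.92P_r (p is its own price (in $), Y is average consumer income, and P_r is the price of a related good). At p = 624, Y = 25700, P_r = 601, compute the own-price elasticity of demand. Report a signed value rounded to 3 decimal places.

-0.608

At the given values, Q_d = 9019 − 4.39(624) + 0.163(25700) − 9.92(601) = 4506.82.
∂Q_d/∂p = −4.39.
E = (-4.39) × (624/4506.82) = -0.60782…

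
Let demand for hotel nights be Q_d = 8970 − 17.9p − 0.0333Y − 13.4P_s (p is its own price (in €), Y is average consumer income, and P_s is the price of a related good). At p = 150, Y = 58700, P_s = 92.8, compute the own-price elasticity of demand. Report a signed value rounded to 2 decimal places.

-0.87

At the given values, Q_d = 8970 − 17.9(150) − 0.0333(58700) − 13.4(92.8) = 3086.77.
∂Q_d/∂p = −17.9.
E = (-17.9) × (150/3086.77) = -0.8698…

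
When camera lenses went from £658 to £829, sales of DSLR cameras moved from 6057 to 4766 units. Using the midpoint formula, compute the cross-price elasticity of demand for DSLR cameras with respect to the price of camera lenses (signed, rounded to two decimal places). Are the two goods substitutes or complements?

-1.04; complements

%ΔQ_{DSLR cameras} = (4766 − 6057)/avg = -1291/5411.5 = -0.238566…
%ΔP_{camera lenses} = (829 − 658)/avg = 171/743.5 = 0.229993…
E_cross = (-1291/5411.5) / (171/743.5) = -1.0372…
E_cross < 0 ⇒ the goods are complements.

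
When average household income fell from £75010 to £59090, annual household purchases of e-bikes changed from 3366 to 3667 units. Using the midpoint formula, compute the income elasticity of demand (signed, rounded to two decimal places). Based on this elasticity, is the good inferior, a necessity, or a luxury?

-0.36; inferior

%ΔQ = (3667 − 3366)/[( 3366 + 3667)/2] = 301/3516.5 = 0.085596…
%ΔIncome = (59090 − 75010)/[( 75010 + 59090)/2] = -15920/67050 = -0.237434…
E_income = (301/3516.5) / (-15920/67050) = -0.3605…
E_income < 0 ⇒ inferior good.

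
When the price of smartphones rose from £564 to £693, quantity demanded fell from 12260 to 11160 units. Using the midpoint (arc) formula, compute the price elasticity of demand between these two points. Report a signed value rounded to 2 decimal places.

%ΔQ = (11160 − 12260) / [(12260 + 11160)/2] = -1100/11710 = -0.093936…
%ΔP = (693 − 564) / [(564 + 693)/2] = 129/628.5 = 0.205250…
Arc Ed = %ΔQ / %ΔP = (-1100/11710) / (129/628.5) = -0.4576…

-0.46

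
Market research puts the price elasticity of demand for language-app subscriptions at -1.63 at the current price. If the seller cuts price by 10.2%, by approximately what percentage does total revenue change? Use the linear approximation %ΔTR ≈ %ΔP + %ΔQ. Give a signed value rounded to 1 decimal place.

%ΔQ ≈ Ed × %ΔP = (-1.63) × (-10.2%) = +16.6260%
%ΔTR ≈ %ΔP + %ΔQ = (-10.2%) + (+16.6260%) = +6.4260%

+6.4%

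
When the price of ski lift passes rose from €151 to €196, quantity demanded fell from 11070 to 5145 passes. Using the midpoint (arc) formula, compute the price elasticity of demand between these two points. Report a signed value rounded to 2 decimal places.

-2.82

%ΔQ = (5145 − 11070) / [(11070 + 5145)/2] = -5925/8107.5 = -0.730804…
%ΔP = (196 − 151) / [(151 + 196)/2] = 45/173.5 = 0.259365…
Arc Ed = %ΔQ / %ΔP = (-5925/8107.5) / (45/173.5) = -2.8176…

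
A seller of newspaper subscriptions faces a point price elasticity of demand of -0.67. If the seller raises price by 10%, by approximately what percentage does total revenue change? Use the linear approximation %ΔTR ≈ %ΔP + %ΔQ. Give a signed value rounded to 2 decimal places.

+3.30%

%ΔQ ≈ Ed × %ΔP = (-0.67) × (+10%) = -6.7000%
%ΔTR ≈ %ΔP + %ΔQ = (+10%) + (-6.7000%) = +3.3000%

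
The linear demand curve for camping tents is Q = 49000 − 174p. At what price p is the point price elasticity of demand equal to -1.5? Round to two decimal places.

Ed = −174p/(49000 − 174p). Set this equal to -1.5:
174p = 1.5·(49000 − 174p) ⇒ 174p(1 + 1.5) = 1.5·49000
p = 1.5·49000 / (174·2.5) = 168.9655…

168.97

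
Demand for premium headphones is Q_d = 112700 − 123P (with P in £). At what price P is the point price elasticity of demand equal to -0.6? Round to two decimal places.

343.60

Ed = −123P/(112700 − 123P). Set this equal to -0.6:
123P = 0.6·(112700 − 123P) ⇒ 123P(1 + 0.6) = 0.6·112700
P = 0.6·112700 / (123·1.6) = 343.5975…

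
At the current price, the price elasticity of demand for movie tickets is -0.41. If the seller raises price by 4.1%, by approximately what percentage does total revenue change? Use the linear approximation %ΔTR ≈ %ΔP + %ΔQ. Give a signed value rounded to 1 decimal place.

+2.4%

%ΔQ ≈ Ed × %ΔP = (-0.41) × (+4.1%) = -1.6810%
%ΔTR ≈ %ΔP + %ΔQ = (+4.1%) + (-1.6810%) = +2.4190%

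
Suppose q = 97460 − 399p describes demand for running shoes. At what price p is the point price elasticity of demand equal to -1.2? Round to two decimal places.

Ed = −399p/(97460 − 399p). Set this equal to -1.2:
399p = 1.2·(97460 − 399p) ⇒ 399p(1 + 1.2) = 1.2·97460
p = 1.2·97460 / (399·2.2) = 133.2330…

133.23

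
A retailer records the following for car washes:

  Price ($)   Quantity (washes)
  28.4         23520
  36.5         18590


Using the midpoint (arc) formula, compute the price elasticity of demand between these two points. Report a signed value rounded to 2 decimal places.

%ΔQ = (18590 − 23520) / [(23520 + 18590)/2] = -4930/21055 = -0.234148…
%ΔP = (36.5 − 28.4) / [(28.4 + 36.5)/2] = 8.1/32.45 = 0.249614…
Arc Ed = %ΔQ / %ΔP = (-4930/21055) / (8.1/32.45) = -0.9380…

-0.94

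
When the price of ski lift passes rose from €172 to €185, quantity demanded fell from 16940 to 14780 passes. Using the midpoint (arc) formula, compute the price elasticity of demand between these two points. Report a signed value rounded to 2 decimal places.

-1.87

%ΔQ = (14780 − 16940) / [(16940 + 14780)/2] = -2160/15860 = -0.136191…
%ΔP = (185 − 172) / [(172 + 185)/2] = 13/178.5 = 0.072829…
Arc Ed = %ΔQ / %ΔP = (-2160/15860) / (13/178.5) = -1.8700…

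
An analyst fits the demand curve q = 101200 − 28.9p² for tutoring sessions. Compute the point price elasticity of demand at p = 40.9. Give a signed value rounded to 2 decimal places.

-1.83

dq/dp = −2·28.9·p = -2364.02. At p = 40.9, q = 52855.791.
Ed = (dq/dp)·(p/q) = (-2364.02) × (40.9/52855.791) = -1.8292…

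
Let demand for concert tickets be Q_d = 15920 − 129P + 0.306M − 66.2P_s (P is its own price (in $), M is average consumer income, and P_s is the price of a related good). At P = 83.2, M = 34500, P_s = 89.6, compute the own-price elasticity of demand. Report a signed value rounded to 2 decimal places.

At the given values, Q_d = 15920 − 129(83.2) + 0.306(34500) − 66.2(89.6) = 9812.68.
∂Q_d/∂P = −129.
E = (-129) × (83.2/9812.68) = -1.0937…

-1.09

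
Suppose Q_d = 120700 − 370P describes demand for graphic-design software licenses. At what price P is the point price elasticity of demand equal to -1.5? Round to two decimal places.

195.73

Ed = −370P/(120700 − 370P). Set this equal to -1.5:
370P = 1.5·(120700 − 370P) ⇒ 370P(1 + 1.5) = 1.5·120700
P = 1.5·120700 / (370·2.5) = 195.7297…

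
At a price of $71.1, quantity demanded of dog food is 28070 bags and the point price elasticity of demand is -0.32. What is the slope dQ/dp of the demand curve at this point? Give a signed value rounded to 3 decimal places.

-126.335

Ed = (dQ/dp)·(p/Q) ⇒ dQ/dp = Ed·Q/p = (-0.32)·28070/71.1 = -126.33473…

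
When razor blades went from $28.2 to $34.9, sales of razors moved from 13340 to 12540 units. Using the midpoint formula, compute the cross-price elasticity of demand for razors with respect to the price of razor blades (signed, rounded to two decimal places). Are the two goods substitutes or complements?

%ΔQ_{razors} = (12540 − 13340)/avg = -800/12940 = -0.061823…
%ΔP_{razor blades} = (34.9 − 28.2)/avg = 6.7/31.55 = 0.212361…
E_cross = (-800/12940) / (6.7/31.55) = -0.2911…
E_cross < 0 ⇒ the goods are complements.

-0.29; complements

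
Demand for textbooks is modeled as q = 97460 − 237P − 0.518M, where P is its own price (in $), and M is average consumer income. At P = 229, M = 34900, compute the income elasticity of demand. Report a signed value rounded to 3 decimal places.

-0.720

At the given values, q = 97460 − 237(229) − 0.518(34900) = 25108.8.
∂q/∂M = -0.518.
E = (-0.518) × (34900/25108.8) = -0.71999…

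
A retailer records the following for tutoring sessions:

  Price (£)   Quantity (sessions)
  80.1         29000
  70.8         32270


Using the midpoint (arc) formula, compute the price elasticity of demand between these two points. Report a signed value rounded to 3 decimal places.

%ΔQ = (32270 − 29000) / [(29000 + 32270)/2] = 3270/30635 = 0.106740…
%ΔP = (70.8 − 80.1) / [(80.1 + 70.8)/2] = -9.3/75.45 = -0.123260…
Arc Ed = %ΔQ / %ΔP = (3270/30635) / (-9.3/75.45) = -0.86597…

-0.866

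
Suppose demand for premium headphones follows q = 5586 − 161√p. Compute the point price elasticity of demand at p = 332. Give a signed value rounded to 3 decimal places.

dq/dp = −161/(2√p) = -4.41801. At p = 332, q = 2652.44.
Ed = (dq/dp)·(p/q) = (-4.41801) × (332/2652.44) = -0.55299…

-0.553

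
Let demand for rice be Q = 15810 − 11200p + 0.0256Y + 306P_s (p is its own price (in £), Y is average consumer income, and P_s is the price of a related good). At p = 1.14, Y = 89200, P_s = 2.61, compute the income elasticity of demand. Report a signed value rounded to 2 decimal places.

0.37

At the given values, Q = 15810 − 11200(1.14) + 0.0256(89200) + 306(2.61) = 6124.18.
∂Q/∂Y = 0.0256.
E = (0.0256) × (89200/6124.18) = 0.3728…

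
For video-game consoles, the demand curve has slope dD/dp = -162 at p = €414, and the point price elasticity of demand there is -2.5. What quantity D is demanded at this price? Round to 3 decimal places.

Ed = (dD/dp)·(p/D) ⇒ D = (dD/dp)·p/Ed = (-162)·414/(-2.5) = 26827.2

26827.200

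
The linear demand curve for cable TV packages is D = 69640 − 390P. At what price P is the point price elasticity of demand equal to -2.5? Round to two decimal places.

127.55

Ed = −390P/(69640 − 390P). Set this equal to -2.5:
390P = 2.5·(69640 − 390P) ⇒ 390P(1 + 2.5) = 2.5·69640
P = 2.5·69640 / (390·3.5) = 127.5457…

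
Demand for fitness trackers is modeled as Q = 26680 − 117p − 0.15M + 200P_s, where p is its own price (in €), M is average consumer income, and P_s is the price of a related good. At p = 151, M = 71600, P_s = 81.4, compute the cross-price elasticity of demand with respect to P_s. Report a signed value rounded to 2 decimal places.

At the given values, Q = 26680 − 117(151) − 0.15(71600) + 200(81.4) = 14553.
∂Q/∂P_s = 200.
E = (200) × (81.4/14553) = 1.1186…

1.12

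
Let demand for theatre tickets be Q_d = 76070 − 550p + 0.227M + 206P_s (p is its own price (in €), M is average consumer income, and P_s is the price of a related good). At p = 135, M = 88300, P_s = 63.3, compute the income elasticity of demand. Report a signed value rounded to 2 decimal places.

0.57

At the given values, Q_d = 76070 − 550(135) + 0.227(88300) + 206(63.3) = 34903.9.
∂Q_d/∂M = 0.227.
E = (0.227) × (88300/34903.9) = 0.5742…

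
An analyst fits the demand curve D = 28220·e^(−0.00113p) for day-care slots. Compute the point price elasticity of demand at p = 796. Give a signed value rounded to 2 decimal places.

-0.90

dD/dp = −0.00113·D = -12.9717. At p = 796, D = 11479.4.
Ed = (dD/dp)·(p/D) = (-12.9717) × (796/11479.4) = -0.8994…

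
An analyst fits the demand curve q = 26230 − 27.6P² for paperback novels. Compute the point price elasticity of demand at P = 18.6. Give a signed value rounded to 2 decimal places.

dq/dP = −2·27.6·P = -1026.72. At P = 18.6, q = 16681.504.
Ed = (dq/dP)·(P/q) = (-1026.72) × (18.6/16681.504) = -1.1448…

-1.14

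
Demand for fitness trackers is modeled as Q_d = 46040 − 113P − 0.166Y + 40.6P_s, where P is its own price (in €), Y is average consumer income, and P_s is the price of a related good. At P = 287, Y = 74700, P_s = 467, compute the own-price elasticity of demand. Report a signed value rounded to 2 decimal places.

-1.61

At the given values, Q_d = 46040 − 113(287) − 0.166(74700) + 40.6(467) = 20169.
∂Q_d/∂P = −113.
E = (-113) × (287/20169) = -1.6079…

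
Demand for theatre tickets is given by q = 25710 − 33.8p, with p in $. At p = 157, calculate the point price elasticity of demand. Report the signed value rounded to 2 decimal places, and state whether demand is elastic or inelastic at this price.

dq/dp = −33.8. At p = 157, q = 25710 − 33.8(157) = 20403.4.
Ed = (dq/dp)·(p/q) = −33.8 × (157/20403.4) = -0.2600…
|Ed| = 0.26 < 1, so demand is inelastic.

-0.26; inelastic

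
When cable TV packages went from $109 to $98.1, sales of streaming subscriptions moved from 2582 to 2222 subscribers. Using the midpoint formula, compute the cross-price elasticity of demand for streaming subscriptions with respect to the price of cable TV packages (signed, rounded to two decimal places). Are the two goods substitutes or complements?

1.42; substitutes

%ΔQ_{streaming subscriptions} = (2222 − 2582)/avg = -360/2402 = -0.149875…
%ΔP_{cable TV packages} = (98.1 − 109)/avg = -10.9/103.55 = -0.105263…
E_cross = (-360/2402) / (-10.9/103.55) = 1.4238…
E_cross > 0 ⇒ the goods are substitutes.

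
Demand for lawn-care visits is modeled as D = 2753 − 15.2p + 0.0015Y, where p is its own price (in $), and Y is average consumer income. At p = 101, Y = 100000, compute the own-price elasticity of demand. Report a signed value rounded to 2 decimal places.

-1.12

At the given values, D = 2753 − 15.2(101) + 0.0015(100000) = 1367.8.
∂D/∂p = −15.2.
E = (-15.2) × (101/1367.8) = -1.1223…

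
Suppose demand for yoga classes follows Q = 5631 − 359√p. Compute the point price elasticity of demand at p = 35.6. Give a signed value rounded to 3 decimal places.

dQ/dp = −359/(2√p) = -30.0843. At p = 35.6, Q = 3489.
Ed = (dQ/dp)·(p/Q) = (-30.0843) × (35.6/3489) = -0.30696…

-0.307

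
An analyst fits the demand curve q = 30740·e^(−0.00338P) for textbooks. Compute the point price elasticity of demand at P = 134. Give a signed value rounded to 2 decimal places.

dq/dP = −0.00338·q = -66.0572. At P = 134, q = 19543.5.
Ed = (dq/dP)·(P/q) = (-66.0572) × (134/19543.5) = -0.4529…

-0.45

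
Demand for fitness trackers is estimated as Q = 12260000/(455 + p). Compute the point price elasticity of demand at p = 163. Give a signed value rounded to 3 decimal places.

-0.264

dQ/dp = −12260000/(455 + p)² = -32.1006. At p = 163, Q = 19838.2.
Ed = (dQ/dp)·(p/Q) = (-32.1006) × (163/19838.2) = -0.26375…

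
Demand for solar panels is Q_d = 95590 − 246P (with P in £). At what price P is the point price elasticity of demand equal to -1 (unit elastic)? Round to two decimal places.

194.29

Ed = −246P/(95590 − 246P). Set this equal to -1:
246P = 1·(95590 − 246P) ⇒ 246P(1 + 1) = 1·95590
P = 1·95590 / (246·2) = 194.2886…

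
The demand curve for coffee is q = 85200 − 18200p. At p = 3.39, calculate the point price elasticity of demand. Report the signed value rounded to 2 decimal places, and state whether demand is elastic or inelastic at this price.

dq/dp = −18200. At p = 3.39, q = 85200 − 18200(3.39) = 23502.
Ed = (dq/dp)·(p/q) = −18200 × (3.39/23502) = -2.6252…
|Ed| = 2.63 > 1, so demand is elastic.

-2.63; elastic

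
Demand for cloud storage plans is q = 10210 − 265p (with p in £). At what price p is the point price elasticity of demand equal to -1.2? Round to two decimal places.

21.02

Ed = −265p/(10210 − 265p). Set this equal to -1.2:
265p = 1.2·(10210 − 265p) ⇒ 265p(1 + 1.2) = 1.2·10210
p = 1.2·10210 / (265·2.2) = 21.0154…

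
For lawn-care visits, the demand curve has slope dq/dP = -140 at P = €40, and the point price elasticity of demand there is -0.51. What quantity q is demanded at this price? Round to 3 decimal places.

Ed = (dq/dP)·(P/q) ⇒ q = (dq/dP)·P/Ed = (-140)·40/(-0.51) = 10980.39215…

10980.392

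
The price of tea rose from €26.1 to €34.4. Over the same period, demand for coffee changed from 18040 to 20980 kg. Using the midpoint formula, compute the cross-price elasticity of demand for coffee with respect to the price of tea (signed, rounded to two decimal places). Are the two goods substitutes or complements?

0.55; substitutes

%ΔQ_{coffee} = (20980 − 18040)/avg = 2940/19510 = 0.150691…
%ΔP_{tea} = (34.4 − 26.1)/avg = 8.3/30.25 = 0.274380…
E_cross = (2940/19510) / (8.3/30.25) = 0.5492…
E_cross > 0 ⇒ the goods are substitutes.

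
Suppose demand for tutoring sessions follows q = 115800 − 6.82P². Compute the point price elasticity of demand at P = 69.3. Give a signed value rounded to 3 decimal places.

dq/dP = −2·6.82·P = -945.252. At P = 69.3, q = 83047.0182.
Ed = (dq/dP)·(P/q) = (-945.252) × (69.3/83047.0182) = -0.78878…

-0.789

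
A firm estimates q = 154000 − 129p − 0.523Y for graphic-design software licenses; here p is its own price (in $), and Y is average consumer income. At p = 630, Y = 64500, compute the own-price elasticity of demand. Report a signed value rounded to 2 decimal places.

-2.08

At the given values, q = 154000 − 129(630) − 0.523(64500) = 38996.5.
∂q/∂p = −129.
E = (-129) × (630/38996.5) = -2.0840…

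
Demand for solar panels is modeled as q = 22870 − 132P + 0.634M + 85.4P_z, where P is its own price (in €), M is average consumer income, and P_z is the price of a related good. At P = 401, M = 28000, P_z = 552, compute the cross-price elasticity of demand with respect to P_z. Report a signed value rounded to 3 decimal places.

1.353

At the given values, q = 22870 − 132(401) + 0.634(28000) + 85.4(552) = 34830.8.
∂q/∂P_z = 85.4.
E = (85.4) × (552/34830.8) = 1.35342…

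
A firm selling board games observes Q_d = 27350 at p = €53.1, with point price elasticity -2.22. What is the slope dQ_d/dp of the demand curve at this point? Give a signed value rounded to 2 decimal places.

-1143.45

Ed = (dQ_d/dp)·(p/Q_d) ⇒ dQ_d/dp = Ed·Q_d/p = (-2.22)·27350/53.1 = -1143.4463…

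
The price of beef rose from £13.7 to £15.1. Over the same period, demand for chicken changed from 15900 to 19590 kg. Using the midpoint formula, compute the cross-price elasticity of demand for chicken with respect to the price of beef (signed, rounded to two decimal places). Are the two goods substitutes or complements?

%ΔQ_{chicken} = (19590 − 15900)/avg = 3690/17745 = 0.207945…
%ΔP_{beef} = (15.1 − 13.7)/avg = 1.4/14.4 = 0.097222…
E_cross = (3690/17745) / (1.4/14.4) = 2.1388…
E_cross > 0 ⇒ the goods are substitutes.

2.14; substitutes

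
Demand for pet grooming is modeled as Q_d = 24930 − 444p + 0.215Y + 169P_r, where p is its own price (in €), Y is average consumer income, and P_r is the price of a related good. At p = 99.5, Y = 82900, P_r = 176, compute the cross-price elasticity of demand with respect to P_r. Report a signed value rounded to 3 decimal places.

1.050

At the given values, Q_d = 24930 − 444(99.5) + 0.215(82900) + 169(176) = 28319.5.
∂Q_d/∂P_r = 169.
E = (169) × (176/28319.5) = 1.05030…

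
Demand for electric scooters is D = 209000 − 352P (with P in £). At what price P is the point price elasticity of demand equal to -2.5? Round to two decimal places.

424.11

Ed = −352P/(209000 − 352P). Set this equal to -2.5:
352P = 2.5·(209000 − 352P) ⇒ 352P(1 + 2.5) = 2.5·209000
P = 2.5·209000 / (352·3.5) = 424.1071…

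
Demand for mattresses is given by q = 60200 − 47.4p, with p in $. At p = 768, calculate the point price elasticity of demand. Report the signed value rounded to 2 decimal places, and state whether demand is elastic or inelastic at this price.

-1.53; elastic

dq/dp = −47.4. At p = 768, q = 60200 − 47.4(768) = 23796.8.
Ed = (dq/dp)·(p/q) = −47.4 × (768/23796.8) = -1.5297…
|Ed| = 1.53 > 1, so demand is elastic.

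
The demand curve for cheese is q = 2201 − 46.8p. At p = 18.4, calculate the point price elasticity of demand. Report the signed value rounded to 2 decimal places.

dq/dp = −46.8. At p = 18.4, q = 2201 − 46.8(18.4) = 1339.88.
Ed = (dq/dp)·(p/q) = −46.8 × (18.4/1339.88) = -0.6426…

-0.64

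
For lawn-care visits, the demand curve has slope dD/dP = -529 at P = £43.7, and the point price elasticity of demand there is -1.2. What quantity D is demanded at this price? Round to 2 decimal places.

19264.42

Ed = (dD/dP)·(P/D) ⇒ D = (dD/dP)·P/Ed = (-529)·43.7/(-1.2) = 19264.4166…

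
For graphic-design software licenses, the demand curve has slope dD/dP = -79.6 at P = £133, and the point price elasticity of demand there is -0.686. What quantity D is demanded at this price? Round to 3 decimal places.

Ed = (dD/dP)·(P/D) ⇒ D = (dD/dP)·P/Ed = (-79.6)·133/(-0.686) = 15432.65306…

15432.653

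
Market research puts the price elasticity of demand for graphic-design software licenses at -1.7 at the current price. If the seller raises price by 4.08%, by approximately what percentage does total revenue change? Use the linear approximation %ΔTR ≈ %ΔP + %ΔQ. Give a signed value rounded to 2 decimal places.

-2.86%

%ΔQ ≈ Ed × %ΔP = (-1.7) × (+4.08%) = -6.9360%
%ΔTR ≈ %ΔP + %ΔQ = (+4.08%) + (-6.9360%) = -2.8560%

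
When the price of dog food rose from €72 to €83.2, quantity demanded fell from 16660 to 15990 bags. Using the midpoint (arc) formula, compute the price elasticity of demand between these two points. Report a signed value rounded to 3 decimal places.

%ΔQ = (15990 − 16660) / [(16660 + 15990)/2] = -670/16325 = -0.041041…
%ΔP = (83.2 − 72) / [(72 + 83.2)/2] = 11.2/77.6 = 0.144329…
Arc Ed = %ΔQ / %ΔP = (-670/16325) / (11.2/77.6) = -0.28435…

-0.284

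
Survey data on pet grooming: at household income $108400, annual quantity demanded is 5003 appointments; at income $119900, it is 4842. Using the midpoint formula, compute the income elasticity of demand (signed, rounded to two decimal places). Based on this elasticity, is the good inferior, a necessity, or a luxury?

-0.32; inferior

%ΔQ = (4842 − 5003)/[( 5003 + 4842)/2] = -161/4922.5 = -0.032706…
%ΔIncome = (119900 − 108400)/[( 108400 + 119900)/2] = 11500/114150 = 0.100744…
E_income = (-161/4922.5) / (11500/114150) = -0.3246…
E_income < 0 ⇒ inferior good.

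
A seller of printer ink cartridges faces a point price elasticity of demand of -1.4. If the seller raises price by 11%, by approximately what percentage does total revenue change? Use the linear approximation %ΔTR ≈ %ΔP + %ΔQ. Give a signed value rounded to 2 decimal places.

%ΔQ ≈ Ed × %ΔP = (-1.4) × (+11%) = -15.4000%
%ΔTR ≈ %ΔP + %ΔQ = (+11%) + (-15.4000%) = -4.4000%

-4.40%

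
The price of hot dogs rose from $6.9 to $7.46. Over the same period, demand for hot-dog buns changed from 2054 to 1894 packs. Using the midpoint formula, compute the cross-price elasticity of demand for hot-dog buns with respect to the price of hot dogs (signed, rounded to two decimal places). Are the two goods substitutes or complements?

%ΔQ_{hot-dog buns} = (1894 − 2054)/avg = -160/1974 = -0.081053…
%ΔP_{hot dogs} = (7.46 − 6.9)/avg = 0.56/7.18 = 0.077994…
E_cross = (-160/1974) / (0.56/7.18) = -1.0392…
E_cross < 0 ⇒ the goods are complements.

-1.04; complements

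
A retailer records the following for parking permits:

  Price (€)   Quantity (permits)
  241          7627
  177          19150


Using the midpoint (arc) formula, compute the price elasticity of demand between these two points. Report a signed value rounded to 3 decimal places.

-2.811

%ΔQ = (19150 − 7627) / [(7627 + 19150)/2] = 11523/13388.5 = 0.860664…
%ΔP = (177 − 241) / [(241 + 177)/2] = -64/209 = -0.306220…
Arc Ed = %ΔQ / %ΔP = (11523/13388.5) / (-64/209) = -2.81060…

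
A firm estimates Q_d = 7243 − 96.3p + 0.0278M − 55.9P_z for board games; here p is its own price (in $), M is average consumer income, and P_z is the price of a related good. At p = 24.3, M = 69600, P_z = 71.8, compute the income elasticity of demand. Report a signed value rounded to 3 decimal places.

0.685

At the given values, Q_d = 7243 − 96.3(24.3) + 0.0278(69600) − 55.9(71.8) = 2824.17.
∂Q_d/∂M = 0.0278.
E = (0.0278) × (69600/2824.17) = 0.68511…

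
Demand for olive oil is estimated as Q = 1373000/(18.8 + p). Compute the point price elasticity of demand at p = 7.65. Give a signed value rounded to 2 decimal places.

dQ/dp = −1373000/(18.8 + p)² = -1962.54. At p = 7.65, Q = 51909.3.
Ed = (dQ/dp)·(p/Q) = (-1962.54) × (7.65/51909.3) = -0.2892…

-0.29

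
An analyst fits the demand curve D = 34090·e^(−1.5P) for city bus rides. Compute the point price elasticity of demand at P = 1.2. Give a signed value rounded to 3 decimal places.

-1.800

dD/dP = −1.5·D = -8452.56. At P = 1.2, D = 5635.04.
Ed = (dD/dP)·(P/D) = (-8452.56) × (1.2/5635.04) = -1.8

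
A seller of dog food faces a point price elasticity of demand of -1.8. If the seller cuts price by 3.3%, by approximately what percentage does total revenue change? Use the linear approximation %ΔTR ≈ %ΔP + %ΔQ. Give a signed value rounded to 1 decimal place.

%ΔQ ≈ Ed × %ΔP = (-1.8) × (-3.3%) = +5.9400%
%ΔTR ≈ %ΔP + %ΔQ = (-3.3%) + (+5.9400%) = +2.6400%

+2.6%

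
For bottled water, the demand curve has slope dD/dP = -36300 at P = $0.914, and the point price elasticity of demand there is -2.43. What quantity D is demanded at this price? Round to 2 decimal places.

Ed = (dD/dP)·(P/D) ⇒ D = (dD/dP)·P/Ed = (-36300)·0.914/(-2.43) = 13653.5802…

13653.58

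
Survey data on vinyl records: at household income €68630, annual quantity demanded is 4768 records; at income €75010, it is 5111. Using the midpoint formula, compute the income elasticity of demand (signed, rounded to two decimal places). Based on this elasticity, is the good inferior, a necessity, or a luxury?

%ΔQ = (5111 − 4768)/[( 4768 + 5111)/2] = 343/4939.5 = 0.069440…
%ΔIncome = (75010 − 68630)/[( 68630 + 75010)/2] = 6380/71820 = 0.088833…
E_income = (343/4939.5) / (6380/71820) = 0.7816…
0 < E_income < 1 ⇒ normal good, necessity.

0.78; necessity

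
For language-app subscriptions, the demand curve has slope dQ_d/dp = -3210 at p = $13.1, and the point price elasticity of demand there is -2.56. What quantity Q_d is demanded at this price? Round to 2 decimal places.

Ed = (dQ_d/dp)·(p/Q_d) ⇒ Q_d = (dQ_d/dp)·p/Ed = (-3210)·13.1/(-2.56) = 16426.1718…

16426.17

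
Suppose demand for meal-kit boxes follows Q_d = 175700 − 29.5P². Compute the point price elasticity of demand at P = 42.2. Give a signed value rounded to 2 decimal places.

dQ_d/dP = −2·29.5·P = -2489.8. At P = 42.2, Q_d = 123165.22.
Ed = (dQ_d/dP)·(P/Q_d) = (-2489.8) × (42.2/123165.22) = -0.8530…

-0.85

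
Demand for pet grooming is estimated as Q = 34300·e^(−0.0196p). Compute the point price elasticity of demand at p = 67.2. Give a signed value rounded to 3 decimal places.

dQ/dp = −0.0196·Q = -180.108. At p = 67.2, Q = 9189.17.
Ed = (dQ/dp)·(p/Q) = (-180.108) × (67.2/9189.17) = -1.31712

-1.317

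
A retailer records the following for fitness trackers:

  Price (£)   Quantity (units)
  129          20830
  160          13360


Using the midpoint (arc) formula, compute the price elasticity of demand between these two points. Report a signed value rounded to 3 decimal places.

-2.037

%ΔQ = (13360 − 20830) / [(20830 + 13360)/2] = -7470/17095 = -0.436969…
%ΔP = (160 − 129) / [(129 + 160)/2] = 31/144.5 = 0.214532…
Arc Ed = %ΔQ / %ΔP = (-7470/17095) / (31/144.5) = -2.03684…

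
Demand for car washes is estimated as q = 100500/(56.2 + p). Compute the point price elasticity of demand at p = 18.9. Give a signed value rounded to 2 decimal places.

-0.25

dq/dp = −100500/(56.2 + p)² = -17.8191. At p = 18.9, q = 1338.22.
Ed = (dq/dp)·(p/q) = (-17.8191) × (18.9/1338.22) = -0.2516…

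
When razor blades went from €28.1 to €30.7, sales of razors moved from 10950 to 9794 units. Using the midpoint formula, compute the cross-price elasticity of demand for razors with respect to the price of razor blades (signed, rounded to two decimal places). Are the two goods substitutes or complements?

%ΔQ_{razors} = (9794 − 10950)/avg = -1156/10372 = -0.111453…
%ΔP_{razor blades} = (30.7 − 28.1)/avg = 2.6/29.4 = 0.088435…
E_cross = (-1156/10372) / (2.6/29.4) = -1.2602…
E_cross < 0 ⇒ the goods are complements.

-1.26; complements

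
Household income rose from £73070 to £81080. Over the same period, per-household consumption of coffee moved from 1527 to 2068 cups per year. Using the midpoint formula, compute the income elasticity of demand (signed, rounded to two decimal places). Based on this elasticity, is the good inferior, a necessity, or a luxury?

%ΔQ = (2068 − 1527)/[( 1527 + 2068)/2] = 541/1797.5 = 0.300973…
%ΔIncome = (81080 − 73070)/[( 73070 + 81080)/2] = 8010/77075 = 0.103924…
E_income = (541/1797.5) / (8010/77075) = 2.8960…
E_income > 1 ⇒ normal good, luxury.

2.90; luxury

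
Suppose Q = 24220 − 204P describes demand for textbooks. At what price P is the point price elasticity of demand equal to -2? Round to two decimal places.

Ed = −204P/(24220 − 204P). Set this equal to -2:
204P = 2·(24220 − 204P) ⇒ 204P(1 + 2) = 2·24220
P = 2·24220 / (204·3) = 79.1503…

79.15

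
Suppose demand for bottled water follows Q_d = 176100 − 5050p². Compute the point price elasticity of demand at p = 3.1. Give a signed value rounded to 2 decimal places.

dQ_d/dp = −2·5050·p = -31310. At p = 3.1, Q_d = 127569.5.
Ed = (dQ_d/dp)·(p/Q_d) = (-31310) × (3.1/127569.5) = -0.7608…

-0.76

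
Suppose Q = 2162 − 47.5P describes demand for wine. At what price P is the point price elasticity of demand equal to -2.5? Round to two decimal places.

Ed = −47.5P/(2162 − 47.5P). Set this equal to -2.5:
47.5P = 2.5·(2162 − 47.5P) ⇒ 47.5P(1 + 2.5) = 2.5·2162
P = 2.5·2162 / (47.5·3.5) = 32.5112…

32.51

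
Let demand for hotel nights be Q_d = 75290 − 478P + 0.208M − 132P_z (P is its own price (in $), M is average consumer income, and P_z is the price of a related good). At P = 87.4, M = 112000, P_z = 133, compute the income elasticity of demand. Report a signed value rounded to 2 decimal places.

0.59

At the given values, Q_d = 75290 − 478(87.4) + 0.208(112000) − 132(133) = 39252.8.
∂Q_d/∂M = 0.208.
E = (0.208) × (112000/39252.8) = 0.5934…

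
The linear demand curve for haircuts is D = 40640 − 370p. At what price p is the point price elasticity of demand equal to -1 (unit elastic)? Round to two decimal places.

Ed = −370p/(40640 − 370p). Set this equal to -1:
370p = 1·(40640 − 370p) ⇒ 370p(1 + 1) = 1·40640
p = 1·40640 / (370·2) = 54.9189…

54.92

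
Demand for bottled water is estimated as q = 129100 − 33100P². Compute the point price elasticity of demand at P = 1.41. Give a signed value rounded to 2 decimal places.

-2.08

dq/dP = −2·33100·P = -93342. At P = 1.41, q = 63293.89.
Ed = (dq/dP)·(P/q) = (-93342) × (1.41/63293.89) = -2.0793…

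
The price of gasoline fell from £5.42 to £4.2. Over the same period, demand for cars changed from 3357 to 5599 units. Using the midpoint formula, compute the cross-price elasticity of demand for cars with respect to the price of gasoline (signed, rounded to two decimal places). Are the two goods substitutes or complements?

-1.97; complements

%ΔQ_{cars} = (5599 − 3357)/avg = 2242/4478 = 0.500669…
%ΔP_{gasoline} = (4.2 − 5.42)/avg = -1.22/4.81 = -0.253638…
E_cross = (2242/4478) / (-1.22/4.81) = -1.9739…
E_cross < 0 ⇒ the goods are complements.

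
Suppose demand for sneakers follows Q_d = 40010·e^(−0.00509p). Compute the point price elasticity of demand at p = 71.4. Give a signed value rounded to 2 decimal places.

dQ_d/dp = −0.00509·Q_d = -141.596. At p = 71.4, Q_d = 27818.6.
Ed = (dQ_d/dp)·(p/Q_d) = (-141.596) × (71.4/27818.6) = -0.3634…

-0.36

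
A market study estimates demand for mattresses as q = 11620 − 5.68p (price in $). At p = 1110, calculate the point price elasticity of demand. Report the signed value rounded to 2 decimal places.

dq/dp = −5.68. At p = 1110, q = 11620 − 5.68(1110) = 5315.2.
Ed = (dq/dp)·(p/q) = −5.68 × (1110/5315.2) = -1.1861…

-1.19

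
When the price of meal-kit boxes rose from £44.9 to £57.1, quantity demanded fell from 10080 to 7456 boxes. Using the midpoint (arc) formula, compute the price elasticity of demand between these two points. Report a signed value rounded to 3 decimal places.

%ΔQ = (7456 − 10080) / [(10080 + 7456)/2] = -2624/8768 = -0.299270…
%ΔP = (57.1 − 44.9) / [(44.9 + 57.1)/2] = 12.2/51 = 0.239215…
Arc Ed = %ΔQ / %ΔP = (-2624/8768) / (12.2/51) = -1.25104…

-1.251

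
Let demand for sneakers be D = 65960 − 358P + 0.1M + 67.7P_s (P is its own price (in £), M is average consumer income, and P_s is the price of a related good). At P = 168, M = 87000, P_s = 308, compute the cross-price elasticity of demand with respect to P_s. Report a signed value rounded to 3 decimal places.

At the given values, D = 65960 − 358(168) + 0.1(87000) + 67.7(308) = 35367.6.
∂D/∂P_s = 67.7.
E = (67.7) × (308/35367.6) = 0.58956…

0.590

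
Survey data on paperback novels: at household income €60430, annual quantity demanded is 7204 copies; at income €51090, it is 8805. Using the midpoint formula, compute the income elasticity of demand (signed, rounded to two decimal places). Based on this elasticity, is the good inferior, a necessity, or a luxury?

%ΔQ = (8805 − 7204)/[( 7204 + 8805)/2] = 1601/8004.5 = 0.200012…
%ΔIncome = (51090 − 60430)/[( 60430 + 51090)/2] = -9340/55760 = -0.167503…
E_income = (1601/8004.5) / (-9340/55760) = -1.1940…
E_income < 0 ⇒ inferior good.

-1.19; inferior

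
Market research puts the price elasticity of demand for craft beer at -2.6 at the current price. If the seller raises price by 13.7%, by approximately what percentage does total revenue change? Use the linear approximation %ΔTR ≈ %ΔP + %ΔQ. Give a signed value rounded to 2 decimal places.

-21.92%

%ΔQ ≈ Ed × %ΔP = (-2.6) × (+13.7%) = -35.6200%
%ΔTR ≈ %ΔP + %ΔQ = (+13.7%) + (-35.6200%) = -21.9200%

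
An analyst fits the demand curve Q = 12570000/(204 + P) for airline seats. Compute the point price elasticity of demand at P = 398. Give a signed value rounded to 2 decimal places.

dQ/dP = −12570000/(204 + P)² = -34.685. At P = 398, Q = 20880.4.
Ed = (dQ/dP)·(P/Q) = (-34.685) × (398/20880.4) = -0.6611…

-0.66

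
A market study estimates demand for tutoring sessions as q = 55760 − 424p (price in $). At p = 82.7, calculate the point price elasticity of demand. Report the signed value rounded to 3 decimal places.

-1.694

dq/dp = −424. At p = 82.7, q = 55760 − 424(82.7) = 20695.2.
Ed = (dq/dp)·(p/q) = −424 × (82.7/20695.2) = -1.69434…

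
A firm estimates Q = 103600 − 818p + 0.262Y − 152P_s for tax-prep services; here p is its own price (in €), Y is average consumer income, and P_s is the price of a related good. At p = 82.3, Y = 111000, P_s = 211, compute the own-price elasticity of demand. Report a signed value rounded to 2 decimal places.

-2.02

At the given values, Q = 103600 − 818(82.3) + 0.262(111000) − 152(211) = 33288.6.
∂Q/∂p = −818.
E = (-818) × (82.3/33288.6) = -2.0223…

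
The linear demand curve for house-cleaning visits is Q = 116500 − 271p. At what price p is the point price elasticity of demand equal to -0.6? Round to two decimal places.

Ed = −271p/(116500 − 271p). Set this equal to -0.6:
271p = 0.6·(116500 − 271p) ⇒ 271p(1 + 0.6) = 0.6·116500
p = 0.6·116500 / (271·1.6) = 161.2084…

161.21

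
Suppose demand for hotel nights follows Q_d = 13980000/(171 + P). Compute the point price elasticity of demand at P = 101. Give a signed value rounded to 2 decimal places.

-0.37

dQ_d/dP = −13980000/(171 + P)² = -188.96. At P = 101, Q_d = 51397.1.
Ed = (dQ_d/dP)·(P/Q_d) = (-188.96) × (101/51397.1) = -0.3713…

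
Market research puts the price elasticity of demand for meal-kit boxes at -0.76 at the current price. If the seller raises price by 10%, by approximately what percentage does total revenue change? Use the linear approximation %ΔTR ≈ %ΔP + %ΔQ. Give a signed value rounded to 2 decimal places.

%ΔQ ≈ Ed × %ΔP = (-0.76) × (+10%) = -7.6000%
%ΔTR ≈ %ΔP + %ΔQ = (+10%) + (-7.6000%) = +2.4000%

+2.40%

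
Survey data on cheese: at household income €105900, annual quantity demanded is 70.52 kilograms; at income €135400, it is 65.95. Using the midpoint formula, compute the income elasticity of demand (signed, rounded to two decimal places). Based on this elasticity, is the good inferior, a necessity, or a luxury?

%ΔQ = (65.95 − 70.52)/[( 70.52 + 65.95)/2] = -4.57/68.235 = -0.066974…
%ΔIncome = (135400 − 105900)/[( 105900 + 135400)/2] = 29500/120650 = 0.244508…
E_income = (-4.57/68.235) / (29500/120650) = -0.2739…
E_income < 0 ⇒ inferior good.

-0.27; inferior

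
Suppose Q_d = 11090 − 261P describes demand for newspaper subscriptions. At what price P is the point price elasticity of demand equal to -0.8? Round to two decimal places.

18.88

Ed = −261P/(11090 − 261P). Set this equal to -0.8:
261P = 0.8·(11090 − 261P) ⇒ 261P(1 + 0.8) = 0.8·11090
P = 0.8·11090 / (261·1.8) = 18.8846…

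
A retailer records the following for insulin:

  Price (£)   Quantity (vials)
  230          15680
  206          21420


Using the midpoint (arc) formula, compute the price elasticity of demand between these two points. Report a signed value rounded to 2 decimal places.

%ΔQ = (21420 − 15680) / [(15680 + 21420)/2] = 5740/18550 = 0.309433…
%ΔP = (206 − 230) / [(230 + 206)/2] = -24/218 = -0.110091…
Arc Ed = %ΔQ / %ΔP = (5740/18550) / (-24/218) = -2.8106…

-2.81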